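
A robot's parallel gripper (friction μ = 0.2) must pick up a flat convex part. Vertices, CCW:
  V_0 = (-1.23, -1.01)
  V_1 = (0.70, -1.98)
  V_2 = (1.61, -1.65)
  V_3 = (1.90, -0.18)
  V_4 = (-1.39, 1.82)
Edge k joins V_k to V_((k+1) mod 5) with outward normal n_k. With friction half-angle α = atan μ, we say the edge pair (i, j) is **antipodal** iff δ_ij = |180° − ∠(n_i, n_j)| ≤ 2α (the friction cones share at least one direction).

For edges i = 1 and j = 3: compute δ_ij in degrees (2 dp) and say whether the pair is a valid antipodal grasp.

α = atan 0.2 = 11.31°;  2α = 22.62°
edge 1: e_1 = (+0.91, +0.33);  n_1 = (+0.3409, -0.9401)
edge 3: e_3 = (-3.29, +2.00);  n_3 = (+0.5195, +0.8545)
∠(n_1, n_3) = 128.77°
δ = |180° − 128.77°| = 51.23°
51.23° > 2α = 22.62°  →  invalid

δ = 51.23°, invalid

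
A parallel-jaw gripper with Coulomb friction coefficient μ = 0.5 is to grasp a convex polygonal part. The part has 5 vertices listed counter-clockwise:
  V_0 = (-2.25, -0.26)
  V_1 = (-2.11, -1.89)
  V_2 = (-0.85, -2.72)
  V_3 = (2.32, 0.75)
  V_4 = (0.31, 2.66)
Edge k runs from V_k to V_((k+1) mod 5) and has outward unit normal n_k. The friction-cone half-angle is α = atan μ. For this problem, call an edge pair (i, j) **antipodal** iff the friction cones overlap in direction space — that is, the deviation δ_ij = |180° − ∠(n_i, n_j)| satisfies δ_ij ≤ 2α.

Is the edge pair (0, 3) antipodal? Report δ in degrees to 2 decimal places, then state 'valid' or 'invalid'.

α = atan 0.5 = 26.57°;  2α = 53.13°
edge 0: e_0 = (+0.14, -1.63);  n_0 = (-0.9963, -0.0856)
edge 3: e_3 = (-2.01, +1.91);  n_3 = (+0.6888, +0.7249)
∠(n_0, n_3) = 138.45°
δ = |180° − 138.45°| = 41.55°
41.55° ≤ 2α = 53.13°  →  valid

δ = 41.55°, valid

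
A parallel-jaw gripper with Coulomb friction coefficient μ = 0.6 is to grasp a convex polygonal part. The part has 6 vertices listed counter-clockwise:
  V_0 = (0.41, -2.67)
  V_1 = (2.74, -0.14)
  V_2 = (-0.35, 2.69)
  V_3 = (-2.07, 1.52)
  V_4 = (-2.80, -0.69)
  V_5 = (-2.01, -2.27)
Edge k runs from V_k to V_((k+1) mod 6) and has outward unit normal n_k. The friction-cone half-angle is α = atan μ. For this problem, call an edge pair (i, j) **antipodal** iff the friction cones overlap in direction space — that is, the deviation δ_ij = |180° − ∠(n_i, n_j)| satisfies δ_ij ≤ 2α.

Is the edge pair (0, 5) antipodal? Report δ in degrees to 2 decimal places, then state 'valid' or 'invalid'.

α = atan 0.6 = 30.96°;  2α = 61.93°
edge 0: e_0 = (+2.33, +2.53);  n_0 = (+0.7356, -0.6774)
edge 5: e_5 = (+2.42, -0.40);  n_5 = (-0.1631, -0.9866)
∠(n_0, n_5) = 56.74°
δ = |180° − 56.74°| = 123.26°
123.26° > 2α = 61.93°  →  invalid

δ = 123.26°, invalid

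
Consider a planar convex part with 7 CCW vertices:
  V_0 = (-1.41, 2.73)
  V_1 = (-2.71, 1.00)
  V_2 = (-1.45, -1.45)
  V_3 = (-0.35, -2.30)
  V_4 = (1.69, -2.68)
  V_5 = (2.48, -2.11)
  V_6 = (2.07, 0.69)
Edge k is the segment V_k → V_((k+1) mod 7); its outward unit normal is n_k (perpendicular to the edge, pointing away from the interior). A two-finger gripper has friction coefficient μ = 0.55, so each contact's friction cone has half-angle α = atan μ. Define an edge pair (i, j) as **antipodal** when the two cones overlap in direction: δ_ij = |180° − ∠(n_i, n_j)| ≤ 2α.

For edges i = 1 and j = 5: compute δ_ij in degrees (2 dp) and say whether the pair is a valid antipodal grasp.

α = atan 0.55 = 28.81°;  2α = 57.62°
edge 1: e_1 = (+1.26, -2.45);  n_1 = (-0.8893, -0.4573)
edge 5: e_5 = (-0.41, +2.80);  n_5 = (+0.9894, +0.1449)
∠(n_1, n_5) = 161.11°
δ = |180° − 161.11°| = 18.89°
18.89° ≤ 2α = 57.62°  →  valid

δ = 18.89°, valid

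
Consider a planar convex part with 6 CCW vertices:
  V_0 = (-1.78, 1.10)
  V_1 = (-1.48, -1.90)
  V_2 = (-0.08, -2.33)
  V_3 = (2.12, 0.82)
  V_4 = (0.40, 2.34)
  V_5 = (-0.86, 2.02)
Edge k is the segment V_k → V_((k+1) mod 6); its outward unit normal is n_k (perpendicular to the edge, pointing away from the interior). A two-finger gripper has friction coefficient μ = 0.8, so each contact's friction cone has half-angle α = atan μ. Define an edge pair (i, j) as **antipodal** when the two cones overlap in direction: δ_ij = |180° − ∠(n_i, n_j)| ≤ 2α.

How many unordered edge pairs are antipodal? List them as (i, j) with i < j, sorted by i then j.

α = atan 0.8 = 38.66°;  2α = 77.32°
n_0 = (-0.9950, -0.0995)
n_1 = (-0.2936, -0.9559)
n_2 = (+0.8198, -0.5726)
n_3 = (+0.6622, +0.7493)
n_4 = (-0.2462, +0.9692)
n_5 = (-0.7071, +0.7071)
  (0,1): δ = 112.78°  ·
  (0,2): δ = 40.64°  ✓
  (0,3): δ = 42.82°  ✓
  (0,4): δ = 98.54°  ·
  (0,5): δ = 129.29°  ·
  (1,2): δ = 107.86°  ·
  (1,3): δ = 24.39°  ✓
  (1,4): δ = 31.32°  ✓
  (1,5): δ = 62.07°  ✓
  (2,3): δ = 96.54°  ·
  (2,4): δ = 40.82°  ✓
  (2,5): δ = 10.07°  ✓
  (3,4): δ = 124.28°  ·
  (3,5): δ = 93.53°  ·
  (4,5): δ = 149.25°  ·
antipodal pairs: 7

count = 7; pairs: (0,2), (0,3), (1,3), (1,4), (1,5), (2,4), (2,5)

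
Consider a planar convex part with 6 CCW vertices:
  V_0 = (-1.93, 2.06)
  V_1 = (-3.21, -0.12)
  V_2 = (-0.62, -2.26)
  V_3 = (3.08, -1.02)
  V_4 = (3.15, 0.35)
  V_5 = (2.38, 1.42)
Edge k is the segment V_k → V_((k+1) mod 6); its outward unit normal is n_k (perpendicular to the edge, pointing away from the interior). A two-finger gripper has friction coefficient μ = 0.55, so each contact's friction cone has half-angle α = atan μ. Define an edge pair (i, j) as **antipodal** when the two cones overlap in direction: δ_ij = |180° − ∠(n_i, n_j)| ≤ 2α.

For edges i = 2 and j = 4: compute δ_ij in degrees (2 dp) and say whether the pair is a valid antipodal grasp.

δ = 72.79°, invalid

α = atan 0.55 = 28.81°;  2α = 57.62°
edge 2: e_2 = (+3.70, +1.24);  n_2 = (+0.3178, -0.9482)
edge 4: e_4 = (-0.77, +1.07);  n_4 = (+0.8117, +0.5841)
∠(n_2, n_4) = 107.21°
δ = |180° − 107.21°| = 72.79°
72.79° > 2α = 57.62°  →  invalid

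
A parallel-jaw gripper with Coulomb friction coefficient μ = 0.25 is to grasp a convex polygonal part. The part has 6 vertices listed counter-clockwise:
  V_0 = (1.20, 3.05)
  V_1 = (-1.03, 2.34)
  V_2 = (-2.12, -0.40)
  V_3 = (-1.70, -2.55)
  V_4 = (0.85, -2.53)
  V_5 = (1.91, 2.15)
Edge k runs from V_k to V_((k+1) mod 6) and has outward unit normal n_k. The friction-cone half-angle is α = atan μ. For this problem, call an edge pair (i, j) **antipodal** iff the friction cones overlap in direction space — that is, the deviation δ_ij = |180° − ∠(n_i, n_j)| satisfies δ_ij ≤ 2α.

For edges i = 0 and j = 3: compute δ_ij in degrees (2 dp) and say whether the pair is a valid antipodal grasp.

δ = 17.21°, valid

α = atan 0.25 = 14.04°;  2α = 28.07°
edge 0: e_0 = (-2.23, -0.71);  n_0 = (-0.3034, +0.9529)
edge 3: e_3 = (+2.55, +0.02);  n_3 = (+0.0078, -1.0000)
∠(n_0, n_3) = 162.79°
δ = |180° − 162.79°| = 17.21°
17.21° ≤ 2α = 28.07°  →  valid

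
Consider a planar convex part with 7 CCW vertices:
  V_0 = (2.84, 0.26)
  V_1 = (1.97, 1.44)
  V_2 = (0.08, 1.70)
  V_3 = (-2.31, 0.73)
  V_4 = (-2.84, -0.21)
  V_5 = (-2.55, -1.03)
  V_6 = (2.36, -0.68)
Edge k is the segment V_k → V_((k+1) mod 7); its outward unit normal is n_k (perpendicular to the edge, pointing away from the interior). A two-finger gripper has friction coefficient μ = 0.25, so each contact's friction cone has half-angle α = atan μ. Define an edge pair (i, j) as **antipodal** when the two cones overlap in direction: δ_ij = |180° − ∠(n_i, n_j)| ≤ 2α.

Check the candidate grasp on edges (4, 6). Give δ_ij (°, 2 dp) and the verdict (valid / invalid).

α = atan 0.25 = 14.04°;  2α = 28.07°
edge 4: e_4 = (+0.29, -0.82);  n_4 = (-0.9428, -0.3334)
edge 6: e_6 = (+0.48, +0.94);  n_6 = (+0.8906, -0.4548)
∠(n_4, n_6) = 133.47°
δ = |180° − 133.47°| = 46.53°
46.53° > 2α = 28.07°  →  invalid

δ = 46.53°, invalid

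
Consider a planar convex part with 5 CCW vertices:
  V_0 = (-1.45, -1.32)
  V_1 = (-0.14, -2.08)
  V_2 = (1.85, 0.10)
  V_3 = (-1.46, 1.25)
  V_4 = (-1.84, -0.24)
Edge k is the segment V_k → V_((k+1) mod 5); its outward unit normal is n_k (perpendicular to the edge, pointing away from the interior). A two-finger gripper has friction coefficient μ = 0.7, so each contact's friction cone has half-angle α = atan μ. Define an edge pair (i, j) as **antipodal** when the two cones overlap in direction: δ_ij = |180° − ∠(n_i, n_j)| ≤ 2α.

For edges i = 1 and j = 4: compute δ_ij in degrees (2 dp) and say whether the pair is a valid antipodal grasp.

δ = 62.25°, valid

α = atan 0.7 = 34.99°;  2α = 69.98°
edge 1: e_1 = (+1.99, +2.18);  n_1 = (+0.7386, -0.6742)
edge 4: e_4 = (+0.39, -1.08);  n_4 = (-0.9406, -0.3396)
∠(n_1, n_4) = 117.75°
δ = |180° − 117.75°| = 62.25°
62.25° ≤ 2α = 69.98°  →  valid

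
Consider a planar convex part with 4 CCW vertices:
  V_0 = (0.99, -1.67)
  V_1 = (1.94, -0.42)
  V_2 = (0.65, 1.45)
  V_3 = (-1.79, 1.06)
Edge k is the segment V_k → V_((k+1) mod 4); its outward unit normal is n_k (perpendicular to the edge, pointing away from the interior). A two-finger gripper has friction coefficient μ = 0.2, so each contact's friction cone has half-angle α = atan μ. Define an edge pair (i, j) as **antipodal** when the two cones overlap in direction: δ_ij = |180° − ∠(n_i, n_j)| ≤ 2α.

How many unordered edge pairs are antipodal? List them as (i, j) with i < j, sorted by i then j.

count = 1; pairs: (1,3)

α = atan 0.2 = 11.31°;  2α = 22.62°
n_0 = (+0.7962, -0.6051)
n_1 = (+0.8231, +0.5678)
n_2 = (-0.1578, +0.9875)
n_3 = (-0.7007, -0.7135)
  (0,1): δ = 108.17°  ·
  (0,2): δ = 43.68°  ·
  (0,3): δ = 82.75°  ·
  (1,2): δ = 115.52°  ·
  (1,3): δ = 10.92°  ✓
  (2,3): δ = 53.56°  ·
antipodal pairs: 1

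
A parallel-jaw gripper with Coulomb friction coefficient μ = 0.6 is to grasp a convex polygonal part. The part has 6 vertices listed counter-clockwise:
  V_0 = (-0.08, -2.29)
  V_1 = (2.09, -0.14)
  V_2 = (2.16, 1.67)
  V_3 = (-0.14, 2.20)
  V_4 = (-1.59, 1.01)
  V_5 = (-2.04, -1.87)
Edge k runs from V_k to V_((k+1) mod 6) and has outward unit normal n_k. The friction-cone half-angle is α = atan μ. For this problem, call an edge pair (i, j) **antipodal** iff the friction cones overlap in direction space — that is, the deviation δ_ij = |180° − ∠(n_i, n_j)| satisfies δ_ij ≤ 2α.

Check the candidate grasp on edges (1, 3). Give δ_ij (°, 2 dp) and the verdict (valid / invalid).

α = atan 0.6 = 30.96°;  2α = 61.93°
edge 1: e_1 = (+0.07, +1.81);  n_1 = (+0.9993, -0.0386)
edge 3: e_3 = (-1.45, -1.19);  n_3 = (-0.6344, +0.7730)
∠(n_1, n_3) = 131.59°
δ = |180° − 131.59°| = 48.41°
48.41° ≤ 2α = 61.93°  →  valid

δ = 48.41°, valid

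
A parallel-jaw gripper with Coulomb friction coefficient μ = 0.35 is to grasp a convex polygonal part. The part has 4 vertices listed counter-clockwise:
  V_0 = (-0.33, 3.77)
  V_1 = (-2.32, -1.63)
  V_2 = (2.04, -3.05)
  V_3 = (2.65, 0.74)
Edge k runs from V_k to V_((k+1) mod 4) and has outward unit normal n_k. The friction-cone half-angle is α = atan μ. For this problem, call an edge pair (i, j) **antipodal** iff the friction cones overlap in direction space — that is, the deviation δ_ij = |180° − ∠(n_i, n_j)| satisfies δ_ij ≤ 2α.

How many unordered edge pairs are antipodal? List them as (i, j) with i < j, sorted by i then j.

count = 2; pairs: (0,2), (1,3)

α = atan 0.35 = 19.29°;  2α = 38.58°
n_0 = (-0.9383, +0.3458)
n_1 = (-0.3097, -0.9508)
n_2 = (+0.9873, -0.1589)
n_3 = (+0.7130, +0.7012)
  (0,1): δ = 87.81°  ·
  (0,2): δ = 11.09°  ✓
  (0,3): δ = 64.75°  ·
  (1,2): δ = 81.10°  ·
  (1,3): δ = 27.44°  ✓
  (2,3): δ = 126.33°  ·
antipodal pairs: 2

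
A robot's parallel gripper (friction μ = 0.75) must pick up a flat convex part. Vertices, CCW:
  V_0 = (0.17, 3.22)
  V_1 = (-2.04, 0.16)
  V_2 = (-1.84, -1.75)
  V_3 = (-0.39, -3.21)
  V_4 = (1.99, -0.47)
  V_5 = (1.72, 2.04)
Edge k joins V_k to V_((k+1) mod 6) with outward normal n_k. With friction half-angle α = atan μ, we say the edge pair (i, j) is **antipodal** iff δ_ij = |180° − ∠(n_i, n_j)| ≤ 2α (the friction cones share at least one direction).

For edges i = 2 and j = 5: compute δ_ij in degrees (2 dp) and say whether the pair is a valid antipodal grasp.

δ = 7.92°, valid

α = atan 0.75 = 36.87°;  2α = 73.74°
edge 2: e_2 = (+1.45, -1.46);  n_2 = (-0.7095, -0.7047)
edge 5: e_5 = (-1.55, +1.18);  n_5 = (+0.6057, +0.7957)
∠(n_2, n_5) = 172.08°
δ = |180° − 172.08°| = 7.92°
7.92° ≤ 2α = 73.74°  →  valid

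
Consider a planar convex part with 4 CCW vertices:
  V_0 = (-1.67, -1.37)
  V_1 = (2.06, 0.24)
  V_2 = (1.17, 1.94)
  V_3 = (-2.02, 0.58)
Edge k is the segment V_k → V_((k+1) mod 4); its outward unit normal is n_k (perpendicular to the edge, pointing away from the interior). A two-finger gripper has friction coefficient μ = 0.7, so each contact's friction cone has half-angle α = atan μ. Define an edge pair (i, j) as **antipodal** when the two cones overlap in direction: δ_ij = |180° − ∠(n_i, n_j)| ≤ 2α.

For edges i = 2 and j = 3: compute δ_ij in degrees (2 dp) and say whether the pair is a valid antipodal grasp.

δ = 102.91°, invalid

α = atan 0.7 = 34.99°;  2α = 69.98°
edge 2: e_2 = (-3.19, -1.36);  n_2 = (-0.3922, +0.9199)
edge 3: e_3 = (+0.35, -1.95);  n_3 = (-0.9843, -0.1767)
∠(n_2, n_3) = 77.09°
δ = |180° − 77.09°| = 102.91°
102.91° > 2α = 69.98°  →  invalid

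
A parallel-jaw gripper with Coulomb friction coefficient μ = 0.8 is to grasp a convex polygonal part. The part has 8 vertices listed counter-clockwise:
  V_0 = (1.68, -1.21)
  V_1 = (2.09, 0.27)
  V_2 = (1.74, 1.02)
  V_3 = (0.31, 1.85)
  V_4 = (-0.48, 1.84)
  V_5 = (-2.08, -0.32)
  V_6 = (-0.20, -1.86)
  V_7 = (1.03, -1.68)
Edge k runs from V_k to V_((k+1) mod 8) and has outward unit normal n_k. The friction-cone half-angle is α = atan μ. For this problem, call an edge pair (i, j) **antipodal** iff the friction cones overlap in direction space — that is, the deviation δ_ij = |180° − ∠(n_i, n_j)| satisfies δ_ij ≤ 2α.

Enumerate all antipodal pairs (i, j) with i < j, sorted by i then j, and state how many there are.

α = atan 0.8 = 38.66°;  2α = 77.32°
n_0 = (+0.9637, -0.2670)
n_1 = (+0.9062, +0.4229)
n_2 = (+0.5020, +0.8649)
n_3 = (-0.0127, +0.9999)
n_4 = (-0.8036, +0.5952)
n_5 = (-0.6337, -0.7736)
n_6 = (+0.1448, -0.9895)
n_7 = (+0.5859, -0.8104)
  (0,1): δ = 139.50°  ·
  (0,2): δ = 104.65°  ·
  (0,3): δ = 73.79°  ✓
  (0,4): δ = 21.04°  ✓
  (0,5): δ = 66.16°  ✓
  (0,6): δ = 113.81°  ·
  (0,7): δ = 141.35°  ·
  (1,2): δ = 145.15°  ·
  (1,3): δ = 114.29°  ·
  (1,4): δ = 61.55°  ✓
  (1,5): δ = 25.66°  ✓
  (1,6): δ = 73.31°  ✓
  (1,7): δ = 100.85°  ·
  (2,3): δ = 149.14°  ·
  (2,4): δ = 96.40°  ·
  (2,5): δ = 9.19°  ✓
  (2,6): δ = 38.46°  ✓
  (2,7): δ = 66.00°  ✓
  (3,4): δ = 127.25°  ·
  (3,5): δ = 40.05°  ✓
  (3,6): δ = 7.60°  ✓
  (3,7): δ = 35.14°  ✓
  (4,5): δ = 92.79°  ·
  (4,6): δ = 45.15°  ✓
  (4,7): δ = 17.60°  ✓
  (5,6): δ = 132.35°  ·
  (5,7): δ = 104.81°  ·
  (6,7): δ = 152.46°  ·
antipodal pairs: 14

count = 14; pairs: (0,3), (0,4), (0,5), (1,4), (1,5), (1,6), (2,5), (2,6), (2,7), (3,5), (3,6), (3,7), (4,6), (4,7)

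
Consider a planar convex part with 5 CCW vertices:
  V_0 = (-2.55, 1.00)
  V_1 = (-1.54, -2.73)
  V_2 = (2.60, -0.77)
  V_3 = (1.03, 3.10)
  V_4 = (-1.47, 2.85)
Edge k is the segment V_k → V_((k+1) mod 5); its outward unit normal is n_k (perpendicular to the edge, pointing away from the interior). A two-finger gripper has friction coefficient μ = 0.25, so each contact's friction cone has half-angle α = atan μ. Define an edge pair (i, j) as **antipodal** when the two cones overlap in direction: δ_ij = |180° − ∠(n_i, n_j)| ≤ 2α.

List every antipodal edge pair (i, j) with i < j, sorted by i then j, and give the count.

count = 2; pairs: (0,2), (1,3)

α = atan 0.25 = 14.04°;  2α = 28.07°
n_0 = (-0.9652, -0.2614)
n_1 = (+0.4279, -0.9038)
n_2 = (+0.9266, +0.3759)
n_3 = (-0.0995, +0.9950)
n_4 = (-0.8636, +0.5042)
  (0,1): δ = 79.82°  ·
  (0,2): δ = 6.93°  ✓
  (0,3): δ = 80.56°  ·
  (0,4): δ = 134.57°  ·
  (1,2): δ = 93.25°  ·
  (1,3): δ = 19.62°  ✓
  (1,4): δ = 34.39°  ·
  (2,3): δ = 106.37°  ·
  (2,4): δ = 52.36°  ·
  (3,4): δ = 125.99°  ·
antipodal pairs: 2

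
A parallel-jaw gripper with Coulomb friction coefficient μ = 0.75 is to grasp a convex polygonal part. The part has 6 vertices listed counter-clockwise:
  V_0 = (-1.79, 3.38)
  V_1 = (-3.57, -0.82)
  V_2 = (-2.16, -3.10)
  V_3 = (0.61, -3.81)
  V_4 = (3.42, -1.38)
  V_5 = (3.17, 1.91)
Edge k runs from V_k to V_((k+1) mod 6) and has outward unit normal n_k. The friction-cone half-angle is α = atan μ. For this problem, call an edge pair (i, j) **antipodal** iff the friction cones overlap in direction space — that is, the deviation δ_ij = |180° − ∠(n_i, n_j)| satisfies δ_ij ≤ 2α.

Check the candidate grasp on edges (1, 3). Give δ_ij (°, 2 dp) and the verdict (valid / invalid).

α = atan 0.75 = 36.87°;  2α = 73.74°
edge 1: e_1 = (+1.41, -2.28);  n_1 = (-0.8505, -0.5260)
edge 3: e_3 = (+2.81, +2.43);  n_3 = (+0.6541, -0.7564)
∠(n_1, n_3) = 99.12°
δ = |180° − 99.12°| = 80.88°
80.88° > 2α = 73.74°  →  invalid

δ = 80.88°, invalid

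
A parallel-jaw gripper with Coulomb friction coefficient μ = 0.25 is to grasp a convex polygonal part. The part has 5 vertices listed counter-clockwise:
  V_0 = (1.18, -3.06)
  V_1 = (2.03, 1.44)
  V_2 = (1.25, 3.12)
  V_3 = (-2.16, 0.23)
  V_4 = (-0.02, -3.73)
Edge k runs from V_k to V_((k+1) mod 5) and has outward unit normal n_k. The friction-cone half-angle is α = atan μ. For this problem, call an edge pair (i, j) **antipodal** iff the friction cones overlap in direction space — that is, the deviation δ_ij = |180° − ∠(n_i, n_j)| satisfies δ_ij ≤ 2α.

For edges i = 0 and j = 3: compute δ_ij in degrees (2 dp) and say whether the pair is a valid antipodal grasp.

α = atan 0.25 = 14.04°;  2α = 28.07°
edge 0: e_0 = (+0.85, +4.50);  n_0 = (+0.9826, -0.1856)
edge 3: e_3 = (+2.14, -3.96);  n_3 = (-0.8798, -0.4754)
∠(n_0, n_3) = 140.92°
δ = |180° − 140.92°| = 39.08°
39.08° > 2α = 28.07°  →  invalid

δ = 39.08°, invalid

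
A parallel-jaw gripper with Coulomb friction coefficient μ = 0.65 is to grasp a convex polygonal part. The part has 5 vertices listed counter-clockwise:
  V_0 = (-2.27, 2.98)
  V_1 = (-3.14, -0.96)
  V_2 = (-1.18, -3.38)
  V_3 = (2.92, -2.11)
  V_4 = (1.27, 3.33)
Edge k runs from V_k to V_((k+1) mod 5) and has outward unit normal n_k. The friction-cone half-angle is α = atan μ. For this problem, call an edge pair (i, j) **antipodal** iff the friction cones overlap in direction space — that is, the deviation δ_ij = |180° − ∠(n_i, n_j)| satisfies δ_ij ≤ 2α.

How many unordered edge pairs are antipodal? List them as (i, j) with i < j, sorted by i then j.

count = 5; pairs: (0,2), (0,3), (1,3), (1,4), (2,4)

α = atan 0.65 = 33.02°;  2α = 66.05°
n_0 = (-0.9765, +0.2156)
n_1 = (-0.7771, -0.6294)
n_2 = (+0.2959, -0.9552)
n_3 = (+0.9570, +0.2903)
n_4 = (-0.0984, +0.9951)
  (0,1): δ = 128.54°  ·
  (0,2): δ = 60.34°  ✓
  (0,3): δ = 29.32°  ✓
  (0,4): δ = 108.10°  ·
  (1,2): δ = 111.79°  ·
  (1,3): δ = 22.13°  ✓
  (1,4): δ = 56.64°  ✓
  (2,3): δ = 90.34°  ·
  (2,4): δ = 11.56°  ✓
  (3,4): δ = 101.23°  ·
antipodal pairs: 5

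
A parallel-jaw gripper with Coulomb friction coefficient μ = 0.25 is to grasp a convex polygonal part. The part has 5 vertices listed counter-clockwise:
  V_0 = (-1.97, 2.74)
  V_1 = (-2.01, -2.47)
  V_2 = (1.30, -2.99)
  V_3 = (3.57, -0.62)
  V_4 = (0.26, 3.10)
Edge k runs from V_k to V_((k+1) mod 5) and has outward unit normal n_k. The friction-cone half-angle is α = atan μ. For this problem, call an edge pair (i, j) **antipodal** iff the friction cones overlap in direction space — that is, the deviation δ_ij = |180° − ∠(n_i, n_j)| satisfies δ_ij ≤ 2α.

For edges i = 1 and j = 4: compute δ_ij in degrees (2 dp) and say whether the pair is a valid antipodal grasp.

α = atan 0.25 = 14.04°;  2α = 28.07°
edge 1: e_1 = (+3.31, -0.52);  n_1 = (-0.1552, -0.9879)
edge 4: e_4 = (-2.23, -0.36);  n_4 = (-0.1594, +0.9872)
∠(n_1, n_4) = 161.90°
δ = |180° − 161.90°| = 18.10°
18.10° ≤ 2α = 28.07°  →  valid

δ = 18.10°, valid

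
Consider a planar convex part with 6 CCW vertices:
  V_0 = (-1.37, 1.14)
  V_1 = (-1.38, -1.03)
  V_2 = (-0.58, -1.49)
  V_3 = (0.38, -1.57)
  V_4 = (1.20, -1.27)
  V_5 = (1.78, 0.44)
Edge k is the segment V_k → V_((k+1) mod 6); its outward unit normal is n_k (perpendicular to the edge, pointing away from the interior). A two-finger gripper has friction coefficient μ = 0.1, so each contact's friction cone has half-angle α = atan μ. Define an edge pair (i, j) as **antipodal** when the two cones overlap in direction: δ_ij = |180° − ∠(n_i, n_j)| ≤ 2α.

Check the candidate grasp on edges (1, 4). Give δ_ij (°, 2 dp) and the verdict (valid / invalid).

δ = 78.84°, invalid

α = atan 0.1 = 5.71°;  2α = 11.42°
edge 1: e_1 = (+0.80, -0.46);  n_1 = (-0.4985, -0.8669)
edge 4: e_4 = (+0.58, +1.71);  n_4 = (+0.9470, -0.3212)
∠(n_1, n_4) = 101.16°
δ = |180° − 101.16°| = 78.84°
78.84° > 2α = 11.42°  →  invalid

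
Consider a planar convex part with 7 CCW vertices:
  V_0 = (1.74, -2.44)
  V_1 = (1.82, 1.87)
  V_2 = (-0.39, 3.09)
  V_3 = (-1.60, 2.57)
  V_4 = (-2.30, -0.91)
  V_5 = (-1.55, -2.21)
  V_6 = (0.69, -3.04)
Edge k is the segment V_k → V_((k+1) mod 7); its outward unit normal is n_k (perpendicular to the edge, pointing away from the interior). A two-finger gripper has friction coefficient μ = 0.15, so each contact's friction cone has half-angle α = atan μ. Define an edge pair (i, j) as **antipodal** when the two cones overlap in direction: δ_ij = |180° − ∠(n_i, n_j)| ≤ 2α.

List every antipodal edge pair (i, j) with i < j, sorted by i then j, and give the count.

count = 3; pairs: (0,3), (1,5), (2,6)

α = atan 0.15 = 8.53°;  2α = 17.06°
n_0 = (+0.9998, -0.0186)
n_1 = (+0.4833, +0.8755)
n_2 = (-0.3948, +0.9188)
n_3 = (-0.9804, +0.1972)
n_4 = (-0.8662, -0.4997)
n_5 = (-0.3475, -0.9377)
n_6 = (+0.4961, -0.8682)
  (0,1): δ = 117.84°  ·
  (0,2): δ = 65.68°  ·
  (0,3): δ = 10.31°  ✓
  (0,4): δ = 31.05°  ·
  (0,5): δ = 70.73°  ·
  (0,6): δ = 120.81°  ·
  (1,2): δ = 127.84°  ·
  (1,3): δ = 72.47°  ·
  (1,4): δ = 31.12°  ·
  (1,5): δ = 8.57°  ✓
  (1,6): δ = 58.65°  ·
  (2,3): δ = 124.63°  ·
  (2,4): δ = 83.27°  ·
  (2,5): δ = 43.59°  ·
  (2,6): δ = 6.49°  ✓
  (3,4): δ = 138.65°  ·
  (3,5): δ = 98.96°  ·
  (3,6): δ = 48.88°  ·
  (4,5): δ = 140.31°  ·
  (4,6): δ = 90.24°  ·
  (5,6): δ = 129.92°  ·
antipodal pairs: 3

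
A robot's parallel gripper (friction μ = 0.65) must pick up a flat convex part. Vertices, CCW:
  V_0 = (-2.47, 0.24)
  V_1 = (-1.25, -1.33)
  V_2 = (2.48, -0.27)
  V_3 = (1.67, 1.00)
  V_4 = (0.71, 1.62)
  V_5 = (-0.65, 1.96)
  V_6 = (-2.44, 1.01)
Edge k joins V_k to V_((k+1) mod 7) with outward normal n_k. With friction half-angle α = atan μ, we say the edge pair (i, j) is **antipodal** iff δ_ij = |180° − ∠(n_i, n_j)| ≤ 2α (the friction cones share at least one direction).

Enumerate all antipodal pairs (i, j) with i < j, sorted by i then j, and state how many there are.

count = 8; pairs: (0,2), (0,3), (0,4), (1,3), (1,4), (1,5), (2,6), (3,6)

α = atan 0.65 = 33.02°;  2α = 66.05°
n_0 = (-0.7896, -0.6136)
n_1 = (+0.2734, -0.9619)
n_2 = (+0.8431, +0.5377)
n_3 = (+0.5425, +0.8400)
n_4 = (+0.2425, +0.9701)
n_5 = (-0.4688, +0.8833)
n_6 = (-0.9992, +0.0389)
  (0,1): δ = 111.99°  ·
  (0,2): δ = 5.32°  ✓
  (0,3): δ = 19.29°  ✓
  (0,4): δ = 38.11°  ✓
  (0,5): δ = 80.11°  ·
  (0,6): δ = 139.92°  ·
  (1,2): δ = 73.33°  ·
  (1,3): δ = 48.72°  ✓
  (1,4): δ = 29.90°  ✓
  (1,5): δ = 12.09°  ✓
  (1,6): δ = 71.90°  ·
  (2,3): δ = 155.39°  ·
  (2,4): δ = 136.57°  ·
  (2,5): δ = 94.57°  ·
  (2,6): δ = 34.76°  ✓
  (3,4): δ = 161.18°  ·
  (3,5): δ = 119.19°  ·
  (3,6): δ = 59.38°  ✓
  (4,5): δ = 138.01°  ·
  (4,6): δ = 78.19°  ·
  (5,6): δ = 120.19°  ·
antipodal pairs: 8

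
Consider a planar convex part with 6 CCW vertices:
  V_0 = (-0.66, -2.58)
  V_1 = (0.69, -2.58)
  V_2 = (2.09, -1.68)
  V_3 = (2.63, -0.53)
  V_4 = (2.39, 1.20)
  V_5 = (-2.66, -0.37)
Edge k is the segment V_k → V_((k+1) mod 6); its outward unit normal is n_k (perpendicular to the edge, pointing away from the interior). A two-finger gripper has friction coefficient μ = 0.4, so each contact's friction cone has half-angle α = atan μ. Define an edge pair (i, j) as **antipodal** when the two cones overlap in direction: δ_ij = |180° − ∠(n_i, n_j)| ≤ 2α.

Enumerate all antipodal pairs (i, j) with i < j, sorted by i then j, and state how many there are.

α = atan 0.4 = 21.80°;  2α = 43.60°
n_0 = (+0.0000, -1.0000)
n_1 = (+0.5408, -0.8412)
n_2 = (+0.9052, -0.4250)
n_3 = (+0.9905, +0.1374)
n_4 = (-0.2969, +0.9549)
n_5 = (-0.7415, -0.6710)
  (0,1): δ = 147.26°  ·
  (0,2): δ = 115.15°  ·
  (0,3): δ = 82.10°  ·
  (0,4): δ = 17.27°  ✓
  (0,5): δ = 132.14°  ·
  (1,2): δ = 147.89°  ·
  (1,3): δ = 114.84°  ·
  (1,4): δ = 15.47°  ✓
  (1,5): δ = 99.41°  ·
  (2,3): δ = 146.95°  ·
  (2,4): δ = 47.58°  ·
  (2,5): δ = 67.30°  ·
  (3,4): δ = 80.63°  ·
  (3,5): δ = 34.25°  ✓
  (4,5): δ = 65.13°  ·
antipodal pairs: 3

count = 3; pairs: (0,4), (1,4), (3,5)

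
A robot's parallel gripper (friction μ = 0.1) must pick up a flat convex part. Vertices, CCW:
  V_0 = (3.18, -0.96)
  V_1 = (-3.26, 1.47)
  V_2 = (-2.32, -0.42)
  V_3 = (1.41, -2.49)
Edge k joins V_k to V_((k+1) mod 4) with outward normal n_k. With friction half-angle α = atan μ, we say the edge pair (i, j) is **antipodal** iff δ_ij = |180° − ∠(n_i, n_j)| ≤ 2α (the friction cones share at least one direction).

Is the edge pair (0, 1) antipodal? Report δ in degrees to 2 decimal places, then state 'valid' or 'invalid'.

δ = 42.88°, invalid

α = atan 0.1 = 5.71°;  2α = 11.42°
edge 0: e_0 = (-6.44, +2.43);  n_0 = (+0.3530, +0.9356)
edge 1: e_1 = (+0.94, -1.89);  n_1 = (-0.8954, -0.4453)
∠(n_0, n_1) = 137.12°
δ = |180° − 137.12°| = 42.88°
42.88° > 2α = 11.42°  →  invalid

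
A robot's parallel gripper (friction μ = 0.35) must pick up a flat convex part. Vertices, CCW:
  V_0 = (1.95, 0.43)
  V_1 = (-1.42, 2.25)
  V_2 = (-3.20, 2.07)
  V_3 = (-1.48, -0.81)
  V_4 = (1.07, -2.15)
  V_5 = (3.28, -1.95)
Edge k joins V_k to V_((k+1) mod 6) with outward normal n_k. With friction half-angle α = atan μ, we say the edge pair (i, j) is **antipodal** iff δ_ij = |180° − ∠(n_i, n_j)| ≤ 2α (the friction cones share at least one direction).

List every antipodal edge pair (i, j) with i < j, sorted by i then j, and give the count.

α = atan 0.35 = 19.29°;  2α = 38.58°
n_0 = (+0.4752, +0.8799)
n_1 = (-0.1006, +0.9949)
n_2 = (-0.8585, -0.5127)
n_3 = (-0.4652, -0.8852)
n_4 = (+0.0901, -0.9959)
n_5 = (+0.8729, +0.4878)
  (0,1): δ = 145.85°  ·
  (0,2): δ = 30.78°  ✓
  (0,3): δ = 0.65°  ✓
  (0,4): δ = 33.54°  ✓
  (0,5): δ = 147.57°  ·
  (1,2): δ = 64.93°  ·
  (1,3): δ = 33.50°  ✓
  (1,4): δ = 0.60°  ✓
  (1,5): δ = 113.42°  ·
  (2,3): δ = 148.57°  ·
  (2,4): δ = 115.68°  ·
  (2,5): δ = 1.65°  ✓
  (3,4): δ = 147.11°  ·
  (3,5): δ = 33.08°  ✓
  (4,5): δ = 65.97°  ·
antipodal pairs: 7

count = 7; pairs: (0,2), (0,3), (0,4), (1,3), (1,4), (2,5), (3,5)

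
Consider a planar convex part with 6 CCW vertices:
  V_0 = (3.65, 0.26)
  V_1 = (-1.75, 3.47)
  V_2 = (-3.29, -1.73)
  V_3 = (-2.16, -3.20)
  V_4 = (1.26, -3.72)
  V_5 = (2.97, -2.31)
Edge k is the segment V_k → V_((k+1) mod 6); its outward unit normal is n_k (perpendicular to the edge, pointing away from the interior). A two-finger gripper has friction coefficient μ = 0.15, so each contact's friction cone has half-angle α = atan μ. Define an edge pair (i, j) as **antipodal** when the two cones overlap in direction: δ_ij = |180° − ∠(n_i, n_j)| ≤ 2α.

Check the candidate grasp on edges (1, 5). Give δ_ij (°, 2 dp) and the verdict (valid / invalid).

α = atan 0.15 = 8.53°;  2α = 17.06°
edge 1: e_1 = (-1.54, -5.20);  n_1 = (-0.9588, +0.2840)
edge 5: e_5 = (+0.68, +2.57);  n_5 = (+0.9667, -0.2558)
∠(n_1, n_5) = 178.32°
δ = |180° − 178.32°| = 1.68°
1.68° ≤ 2α = 17.06°  →  valid

δ = 1.68°, valid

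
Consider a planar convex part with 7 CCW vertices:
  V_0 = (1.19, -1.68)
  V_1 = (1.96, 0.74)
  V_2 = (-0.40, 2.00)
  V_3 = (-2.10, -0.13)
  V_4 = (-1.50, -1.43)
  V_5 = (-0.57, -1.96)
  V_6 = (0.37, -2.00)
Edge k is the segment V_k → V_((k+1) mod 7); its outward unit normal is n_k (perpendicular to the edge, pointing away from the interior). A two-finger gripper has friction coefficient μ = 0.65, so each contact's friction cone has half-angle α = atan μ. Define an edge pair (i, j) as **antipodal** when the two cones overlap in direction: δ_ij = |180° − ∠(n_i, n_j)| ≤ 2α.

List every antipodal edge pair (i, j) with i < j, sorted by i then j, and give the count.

α = atan 0.65 = 33.02°;  2α = 66.05°
n_0 = (+0.9529, -0.3032)
n_1 = (+0.4710, +0.8821)
n_2 = (-0.7816, +0.6238)
n_3 = (-0.9080, -0.4191)
n_4 = (-0.4951, -0.8688)
n_5 = (-0.0425, -0.9991)
n_6 = (+0.3635, -0.9316)
  (0,1): δ = 100.45°  ·
  (0,2): δ = 20.94°  ✓
  (0,3): δ = 42.43°  ✓
  (0,4): δ = 77.97°  ·
  (0,5): δ = 105.21°  ·
  (0,6): δ = 128.97°  ·
  (1,2): δ = 100.50°  ·
  (1,3): δ = 37.13°  ✓
  (1,4): δ = 1.58°  ✓
  (1,5): δ = 25.66°  ✓
  (1,6): δ = 49.42°  ✓
  (2,3): δ = 116.63°  ·
  (2,4): δ = 81.08°  ·
  (2,5): δ = 53.84°  ✓
  (2,6): δ = 30.09°  ✓
  (3,4): δ = 144.45°  ·
  (3,5): δ = 117.21°  ·
  (3,6): δ = 93.46°  ·
  (4,5): δ = 152.76°  ·
  (4,6): δ = 129.00°  ·
  (5,6): δ = 156.25°  ·
antipodal pairs: 8

count = 8; pairs: (0,2), (0,3), (1,3), (1,4), (1,5), (1,6), (2,5), (2,6)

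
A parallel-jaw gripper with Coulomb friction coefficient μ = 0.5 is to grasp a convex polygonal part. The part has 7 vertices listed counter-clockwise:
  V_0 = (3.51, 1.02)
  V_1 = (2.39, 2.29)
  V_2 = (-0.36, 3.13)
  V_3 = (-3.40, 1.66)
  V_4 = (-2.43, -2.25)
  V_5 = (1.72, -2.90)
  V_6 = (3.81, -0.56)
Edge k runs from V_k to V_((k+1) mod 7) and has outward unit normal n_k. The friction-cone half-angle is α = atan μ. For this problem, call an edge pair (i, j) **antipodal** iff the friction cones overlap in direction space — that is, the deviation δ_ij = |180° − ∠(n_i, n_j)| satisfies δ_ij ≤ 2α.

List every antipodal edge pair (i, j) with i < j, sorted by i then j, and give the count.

α = atan 0.5 = 26.57°;  2α = 53.13°
n_0 = (+0.7500, +0.6614)
n_1 = (+0.2921, +0.9564)
n_2 = (-0.4353, +0.9003)
n_3 = (-0.9706, -0.2408)
n_4 = (-0.1547, -0.9880)
n_5 = (+0.7458, -0.6661)
n_6 = (+0.9824, +0.1865)
  (0,1): δ = 148.39°  ·
  (0,2): δ = 105.60°  ·
  (0,3): δ = 27.48°  ✓
  (0,4): δ = 39.69°  ✓
  (0,5): δ = 96.82°  ·
  (0,6): δ = 149.34°  ·
  (1,2): δ = 137.21°  ·
  (1,3): δ = 59.08°  ·
  (1,4): δ = 8.08°  ✓
  (1,5): δ = 65.22°  ·
  (1,6): δ = 117.74°  ·
  (2,3): δ = 101.87°  ·
  (2,4): δ = 34.71°  ✓
  (2,5): δ = 22.42°  ✓
  (2,6): δ = 74.94°  ·
  (3,4): δ = 112.83°  ·
  (3,5): δ = 55.70°  ·
  (3,6): δ = 3.18°  ✓
  (4,5): δ = 122.87°  ·
  (4,6): δ = 70.35°  ·
  (5,6): δ = 127.48°  ·
antipodal pairs: 6

count = 6; pairs: (0,3), (0,4), (1,4), (2,4), (2,5), (3,6)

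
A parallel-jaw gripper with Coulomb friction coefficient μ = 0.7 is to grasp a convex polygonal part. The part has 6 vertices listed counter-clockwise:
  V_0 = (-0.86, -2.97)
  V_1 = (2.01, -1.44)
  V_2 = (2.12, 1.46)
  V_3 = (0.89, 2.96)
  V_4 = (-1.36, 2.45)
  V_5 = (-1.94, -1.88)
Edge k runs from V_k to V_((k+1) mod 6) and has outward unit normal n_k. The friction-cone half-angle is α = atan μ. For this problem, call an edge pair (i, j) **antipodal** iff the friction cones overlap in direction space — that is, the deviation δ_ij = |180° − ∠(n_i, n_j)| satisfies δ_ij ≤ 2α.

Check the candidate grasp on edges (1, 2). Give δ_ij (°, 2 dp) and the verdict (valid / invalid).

δ = 138.48°, invalid

α = atan 0.7 = 34.99°;  2α = 69.98°
edge 1: e_1 = (+0.11, +2.90);  n_1 = (+0.9993, -0.0379)
edge 2: e_2 = (-1.23, +1.50);  n_2 = (+0.7733, +0.6341)
∠(n_1, n_2) = 41.52°
δ = |180° − 41.52°| = 138.48°
138.48° > 2α = 69.98°  →  invalid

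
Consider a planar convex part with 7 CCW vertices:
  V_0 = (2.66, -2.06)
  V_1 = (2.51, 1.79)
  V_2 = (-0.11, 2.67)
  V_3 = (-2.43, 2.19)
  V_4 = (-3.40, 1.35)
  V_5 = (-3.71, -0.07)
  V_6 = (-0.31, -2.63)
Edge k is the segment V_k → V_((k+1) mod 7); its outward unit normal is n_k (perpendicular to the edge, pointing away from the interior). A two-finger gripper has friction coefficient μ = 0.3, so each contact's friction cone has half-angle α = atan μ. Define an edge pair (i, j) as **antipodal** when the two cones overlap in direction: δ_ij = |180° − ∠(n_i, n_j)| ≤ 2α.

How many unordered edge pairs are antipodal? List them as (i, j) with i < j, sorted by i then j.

α = atan 0.3 = 16.70°;  2α = 33.40°
n_0 = (+0.9992, +0.0389)
n_1 = (+0.3184, +0.9480)
n_2 = (-0.2026, +0.9793)
n_3 = (-0.6546, +0.7559)
n_4 = (-0.9770, +0.2133)
n_5 = (-0.6015, -0.7989)
n_6 = (+0.1885, -0.9821)
  (0,1): δ = 110.80°  ·
  (0,2): δ = 80.54°  ·
  (0,3): δ = 51.34°  ·
  (0,4): δ = 14.55°  ✓
  (0,5): δ = 50.79°  ·
  (0,6): δ = 98.63°  ·
  (1,2): δ = 149.74°  ·
  (1,3): δ = 120.54°  ·
  (1,4): δ = 83.75°  ·
  (1,5): δ = 18.41°  ✓
  (1,6): δ = 29.43°  ✓
  (2,3): δ = 150.80°  ·
  (2,4): δ = 114.00°  ·
  (2,5): δ = 48.67°  ·
  (2,6): δ = 0.83°  ✓
  (3,4): δ = 143.21°  ·
  (3,5): δ = 77.87°  ·
  (3,6): δ = 30.03°  ✓
  (4,5): δ = 114.66°  ·
  (4,6): δ = 66.82°  ·
  (5,6): δ = 132.16°  ·
antipodal pairs: 5

count = 5; pairs: (0,4), (1,5), (1,6), (2,6), (3,6)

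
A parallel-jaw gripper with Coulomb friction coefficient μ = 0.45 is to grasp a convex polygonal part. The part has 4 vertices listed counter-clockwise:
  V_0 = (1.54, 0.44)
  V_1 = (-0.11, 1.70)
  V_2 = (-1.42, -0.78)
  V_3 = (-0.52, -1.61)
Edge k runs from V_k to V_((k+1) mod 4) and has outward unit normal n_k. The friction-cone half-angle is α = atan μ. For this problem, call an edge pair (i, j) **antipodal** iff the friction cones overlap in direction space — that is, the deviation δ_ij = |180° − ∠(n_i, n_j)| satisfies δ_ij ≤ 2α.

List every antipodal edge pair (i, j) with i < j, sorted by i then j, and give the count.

α = atan 0.45 = 24.23°;  2α = 48.46°
n_0 = (+0.6069, +0.7948)
n_1 = (-0.8842, +0.4671)
n_2 = (-0.6779, -0.7351)
n_3 = (+0.7054, -0.7088)
  (0,1): δ = 80.48°  ·
  (0,2): δ = 5.32°  ✓
  (0,3): δ = 82.23°  ·
  (1,2): δ = 104.84°  ·
  (1,3): δ = 17.30°  ✓
  (2,3): δ = 92.46°  ·
antipodal pairs: 2

count = 2; pairs: (0,2), (1,3)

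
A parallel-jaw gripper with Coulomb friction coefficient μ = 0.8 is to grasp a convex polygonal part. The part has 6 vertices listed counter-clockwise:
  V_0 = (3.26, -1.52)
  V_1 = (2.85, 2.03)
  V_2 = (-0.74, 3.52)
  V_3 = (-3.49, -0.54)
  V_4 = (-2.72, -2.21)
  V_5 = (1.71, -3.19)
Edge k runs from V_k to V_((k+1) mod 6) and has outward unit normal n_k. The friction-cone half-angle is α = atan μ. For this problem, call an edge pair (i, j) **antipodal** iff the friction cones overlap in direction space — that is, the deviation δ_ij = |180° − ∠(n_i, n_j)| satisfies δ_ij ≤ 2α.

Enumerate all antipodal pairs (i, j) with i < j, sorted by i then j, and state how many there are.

count = 9; pairs: (0,2), (0,3), (0,4), (1,3), (1,4), (1,5), (2,4), (2,5), (3,5)

α = atan 0.8 = 38.66°;  2α = 77.32°
n_0 = (+0.9934, +0.1147)
n_1 = (+0.3833, +0.9236)
n_2 = (-0.8279, +0.5608)
n_3 = (-0.9081, -0.4187)
n_4 = (-0.2160, -0.9764)
n_5 = (+0.7329, -0.6803)
  (0,1): δ = 119.13°  ·
  (0,2): δ = 40.70°  ✓
  (0,3): δ = 18.17°  ✓
  (0,4): δ = 70.94°  ✓
  (0,5): δ = 130.55°  ·
  (1,2): δ = 101.57°  ·
  (1,3): δ = 42.71°  ✓
  (1,4): δ = 10.07°  ✓
  (1,5): δ = 69.67°  ✓
  (2,3): δ = 121.14°  ·
  (2,4): δ = 68.36°  ✓
  (2,5): δ = 8.75°  ✓
  (3,4): δ = 127.23°  ·
  (3,5): δ = 67.62°  ✓
  (4,5): δ = 120.39°  ·
antipodal pairs: 9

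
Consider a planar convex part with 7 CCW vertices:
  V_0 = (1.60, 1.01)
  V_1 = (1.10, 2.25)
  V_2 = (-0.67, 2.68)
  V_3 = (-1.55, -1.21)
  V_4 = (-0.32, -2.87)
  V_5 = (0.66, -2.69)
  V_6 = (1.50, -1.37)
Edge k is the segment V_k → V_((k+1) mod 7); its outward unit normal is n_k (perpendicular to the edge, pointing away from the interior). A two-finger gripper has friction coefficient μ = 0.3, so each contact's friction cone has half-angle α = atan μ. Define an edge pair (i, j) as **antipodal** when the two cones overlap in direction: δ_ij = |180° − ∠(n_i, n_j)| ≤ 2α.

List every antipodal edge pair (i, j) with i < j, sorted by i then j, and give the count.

count = 4; pairs: (0,3), (1,4), (2,5), (2,6)

α = atan 0.3 = 16.70°;  2α = 33.40°
n_0 = (+0.9274, +0.3740)
n_1 = (+0.2361, +0.9717)
n_2 = (-0.9754, +0.2206)
n_3 = (-0.8035, -0.5953)
n_4 = (+0.1807, -0.9835)
n_5 = (+0.8437, -0.5369)
n_6 = (+0.9991, -0.0420)
  (0,1): δ = 125.62°  ·
  (0,2): δ = 34.71°  ·
  (0,3): δ = 14.58°  ✓
  (0,4): δ = 78.45°  ·
  (0,5): δ = 125.57°  ·
  (0,6): δ = 155.63°  ·
  (1,2): δ = 89.09°  ·
  (1,3): δ = 39.81°  ·
  (1,4): δ = 24.06°  ✓
  (1,5): δ = 71.18°  ·
  (1,6): δ = 101.25°  ·
  (2,3): δ = 130.72°  ·
  (2,4): δ = 66.85°  ·
  (2,5): δ = 19.72°  ✓
  (2,6): δ = 10.34°  ✓
  (3,4): δ = 116.13°  ·
  (3,5): δ = 69.01°  ·
  (3,6): δ = 38.94°  ·
  (4,5): δ = 132.88°  ·
  (4,6): δ = 102.81°  ·
  (5,6): δ = 149.93°  ·
antipodal pairs: 4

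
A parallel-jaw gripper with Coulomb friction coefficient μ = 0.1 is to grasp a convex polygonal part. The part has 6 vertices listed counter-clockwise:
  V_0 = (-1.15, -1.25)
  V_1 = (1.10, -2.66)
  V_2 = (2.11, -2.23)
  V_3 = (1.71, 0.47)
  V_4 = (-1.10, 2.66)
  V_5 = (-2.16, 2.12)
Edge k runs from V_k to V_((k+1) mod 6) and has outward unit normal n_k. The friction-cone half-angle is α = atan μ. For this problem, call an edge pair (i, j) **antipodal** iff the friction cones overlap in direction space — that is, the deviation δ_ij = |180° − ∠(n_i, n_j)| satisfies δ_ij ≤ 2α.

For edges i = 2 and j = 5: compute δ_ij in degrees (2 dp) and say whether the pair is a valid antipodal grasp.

α = atan 0.1 = 5.71°;  2α = 11.42°
edge 2: e_2 = (-0.40, +2.70);  n_2 = (+0.9892, +0.1465)
edge 5: e_5 = (+1.01, -3.37);  n_5 = (-0.9579, -0.2871)
∠(n_2, n_5) = 171.74°
δ = |180° − 171.74°| = 8.26°
8.26° ≤ 2α = 11.42°  →  valid

δ = 8.26°, valid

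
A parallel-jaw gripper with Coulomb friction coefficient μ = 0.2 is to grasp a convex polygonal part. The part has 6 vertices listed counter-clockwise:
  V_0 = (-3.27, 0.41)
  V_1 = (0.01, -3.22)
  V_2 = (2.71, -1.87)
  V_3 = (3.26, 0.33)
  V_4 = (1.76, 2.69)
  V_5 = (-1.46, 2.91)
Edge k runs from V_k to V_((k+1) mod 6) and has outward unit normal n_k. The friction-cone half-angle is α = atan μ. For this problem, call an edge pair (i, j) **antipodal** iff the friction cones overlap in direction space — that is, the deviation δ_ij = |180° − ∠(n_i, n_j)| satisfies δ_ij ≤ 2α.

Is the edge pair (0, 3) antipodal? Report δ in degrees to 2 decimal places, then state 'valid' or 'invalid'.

δ = 9.66°, valid

α = atan 0.2 = 11.31°;  2α = 22.62°
edge 0: e_0 = (+3.28, -3.63);  n_0 = (-0.7420, -0.6704)
edge 3: e_3 = (-1.50, +2.36);  n_3 = (+0.8440, +0.5364)
∠(n_0, n_3) = 170.34°
δ = |180° − 170.34°| = 9.66°
9.66° ≤ 2α = 22.62°  →  valid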